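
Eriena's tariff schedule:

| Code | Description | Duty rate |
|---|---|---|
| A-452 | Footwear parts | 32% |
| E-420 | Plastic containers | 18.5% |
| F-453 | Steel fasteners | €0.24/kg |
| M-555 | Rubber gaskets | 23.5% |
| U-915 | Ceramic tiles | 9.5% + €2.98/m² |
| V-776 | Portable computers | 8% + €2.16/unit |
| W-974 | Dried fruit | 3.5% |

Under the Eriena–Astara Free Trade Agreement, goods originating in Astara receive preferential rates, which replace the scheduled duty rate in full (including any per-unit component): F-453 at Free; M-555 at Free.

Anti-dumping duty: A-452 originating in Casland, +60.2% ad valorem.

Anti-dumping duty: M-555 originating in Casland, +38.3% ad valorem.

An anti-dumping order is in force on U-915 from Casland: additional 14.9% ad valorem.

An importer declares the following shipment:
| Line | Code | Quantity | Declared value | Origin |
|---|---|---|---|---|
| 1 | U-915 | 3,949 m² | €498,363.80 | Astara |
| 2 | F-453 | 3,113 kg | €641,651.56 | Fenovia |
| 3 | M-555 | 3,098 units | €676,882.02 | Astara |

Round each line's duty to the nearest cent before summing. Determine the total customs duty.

€59,859.70

Line 1 (U-915, Astara, 3,949 m², €498,363.80):
Base rate for U-915 is 9.5% + €2.98/m².
Origin Astara is the FTA partner but U-915 is not on the preference list; base rate stands.
The additional-duty order on U-915 targets Casland, not Astara; it does not apply.
Duty = €498,363.80 × 9.5% + 3,949 × €2.98 = €59,112.58.
Line 2 (F-453, Fenovia, 3,113 kg, €641,651.56):
Base rate for F-453 is €0.24/kg.
F-453 has an FTA preferential rate, but origin Fenovia is not Astara; base rate stands.
Duty = 3,113 × €0.24 = €747.12.
Line 3 (M-555, Astara, 3,098 units, €676,882.02):
Base rate for M-555 is 23.5%.
Origin Astara qualifies under the Eriena–Astara agreement and M-555 is covered: preferential rate Free applies instead.
The additional-duty order on M-555 targets Casland, not Astara; it does not apply.
Duty = €676,882.02 × 0% = €0.00.
Total = €59,112.58 + €747.12 + €0.00 = €59,859.70.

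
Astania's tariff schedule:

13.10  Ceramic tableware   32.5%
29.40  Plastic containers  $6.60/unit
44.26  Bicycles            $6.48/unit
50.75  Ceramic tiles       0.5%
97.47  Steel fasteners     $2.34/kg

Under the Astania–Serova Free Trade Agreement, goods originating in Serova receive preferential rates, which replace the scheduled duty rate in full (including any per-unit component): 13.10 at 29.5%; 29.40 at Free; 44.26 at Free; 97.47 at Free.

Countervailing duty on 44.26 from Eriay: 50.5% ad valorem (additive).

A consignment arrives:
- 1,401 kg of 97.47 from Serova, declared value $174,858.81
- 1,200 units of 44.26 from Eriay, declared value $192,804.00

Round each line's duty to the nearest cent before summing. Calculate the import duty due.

Line 1 (97.47, Serova, 1,401 kg, $174,858.81):
Base rate for 97.47 is $2.34/kg.
Origin Serova qualifies under the Astania–Serova agreement and 97.47 is covered: preferential rate Free applies instead.
Duty = $174,858.81 × 0% = $0.00.
Line 2 (44.26, Eriay, 1,200 units, $192,804.00):
Base rate for 44.26 is $6.48/unit.
44.26 has an FTA preferential rate, but origin Eriay is not Serova; base rate stands.
Additional duty on 44.26 from Eriay: +50.5% ad valorem. Applied ad valorem rate = 50.5%.
Duty = $192,804.00 × 50.5% + 1,200 × $6.48 = $105,142.02.
Total = $0.00 + $105,142.02 = $105,142.02.

$105,142.02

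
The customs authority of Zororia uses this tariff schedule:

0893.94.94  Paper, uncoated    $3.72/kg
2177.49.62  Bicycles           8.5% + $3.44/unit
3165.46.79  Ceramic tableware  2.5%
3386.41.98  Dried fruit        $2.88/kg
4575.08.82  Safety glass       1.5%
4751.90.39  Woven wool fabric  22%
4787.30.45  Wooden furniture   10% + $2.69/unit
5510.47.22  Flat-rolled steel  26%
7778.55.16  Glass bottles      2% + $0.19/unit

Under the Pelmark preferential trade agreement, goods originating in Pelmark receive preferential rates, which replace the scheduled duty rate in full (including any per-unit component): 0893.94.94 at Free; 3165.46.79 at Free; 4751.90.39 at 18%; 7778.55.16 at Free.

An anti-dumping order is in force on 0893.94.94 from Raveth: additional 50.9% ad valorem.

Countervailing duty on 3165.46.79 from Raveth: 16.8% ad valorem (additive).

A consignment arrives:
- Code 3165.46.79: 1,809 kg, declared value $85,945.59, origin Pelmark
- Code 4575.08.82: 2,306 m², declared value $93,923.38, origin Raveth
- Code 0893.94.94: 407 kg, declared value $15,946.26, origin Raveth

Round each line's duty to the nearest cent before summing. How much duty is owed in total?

$11,039.54

Line 1 (3165.46.79, Pelmark, 1,809 kg, $85,945.59):
Base rate for 3165.46.79 is 2.5%.
Origin Pelmark qualifies under the Zororia–Pelmark agreement and 3165.46.79 is covered: preferential rate Free applies instead.
The additional-duty order on 3165.46.79 targets Raveth, not Pelmark; it does not apply.
Duty = $85,945.59 × 0% = $0.00.
Line 2 (4575.08.82, Raveth, 2,306 m², $93,923.38):
Base rate for 4575.08.82 is 1.5%.
Duty = $93,923.38 × 1.5% = $1,408.85.
Line 3 (0893.94.94, Raveth, 407 kg, $15,946.26):
Base rate for 0893.94.94 is $3.72/kg.
0893.94.94 has an FTA preferential rate, but origin Raveth is not Pelmark; base rate stands.
Additional duty on 0893.94.94 from Raveth: +50.9% ad valorem. Applied ad valorem rate = 50.9%.
Duty = $15,946.26 × 50.9% + 407 × $3.72 = $9,630.69.
Total = $0.00 + $1,408.85 + $9,630.69 = $11,039.54.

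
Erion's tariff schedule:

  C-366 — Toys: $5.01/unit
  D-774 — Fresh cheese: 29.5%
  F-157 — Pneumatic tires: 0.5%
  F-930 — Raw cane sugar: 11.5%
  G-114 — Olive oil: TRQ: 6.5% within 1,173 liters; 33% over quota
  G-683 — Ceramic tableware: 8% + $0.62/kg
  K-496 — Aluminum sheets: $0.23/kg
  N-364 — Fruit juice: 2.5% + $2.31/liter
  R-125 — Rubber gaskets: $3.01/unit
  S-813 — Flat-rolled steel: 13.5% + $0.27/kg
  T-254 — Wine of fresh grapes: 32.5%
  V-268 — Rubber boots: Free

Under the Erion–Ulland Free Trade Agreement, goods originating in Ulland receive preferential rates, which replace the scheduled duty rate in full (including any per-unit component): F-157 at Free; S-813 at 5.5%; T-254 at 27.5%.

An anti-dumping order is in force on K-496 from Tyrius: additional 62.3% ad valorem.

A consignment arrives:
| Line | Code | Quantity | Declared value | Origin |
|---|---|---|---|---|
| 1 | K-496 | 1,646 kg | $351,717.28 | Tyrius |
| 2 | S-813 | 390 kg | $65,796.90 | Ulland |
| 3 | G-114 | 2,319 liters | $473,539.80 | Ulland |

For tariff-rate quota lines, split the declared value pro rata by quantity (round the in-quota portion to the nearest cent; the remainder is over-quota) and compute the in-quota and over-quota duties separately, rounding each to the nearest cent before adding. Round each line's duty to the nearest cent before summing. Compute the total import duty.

$315,910.87

Line 1 (K-496, Tyrius, 1,646 kg, $351,717.28):
Base rate for K-496 is $0.23/kg.
Additional duty on K-496 from Tyrius: +62.3% ad valorem. Applied ad valorem rate = 62.3%.
Duty = $351,717.28 × 62.3% + 1,646 × $0.23 = $219,498.45.
Line 2 (S-813, Ulland, 390 kg, $65,796.90):
Base rate for S-813 is 13.5% + $0.27/kg.
Origin Ulland qualifies under the Erion–Ulland agreement and S-813 is covered: preferential rate 5.5% applies instead.
Duty = $65,796.90 × 5.5% = $3,618.83.
Line 3 (G-114, Ulland, 2,319 liters, $473,539.80):
Code G-114 is under a tariff-rate quota (threshold 1,173 liters). In-quota: 1,173 liters at 6.5%; over-quota: 1,146 liters at 33%.
Pro-rata value split: in-quota = $473,539.80 × 1,173/2,319 = $239,526.60; over-quota = $473,539.80 − $239,526.60 = $234,013.20.
In-quota duty = $239,526.60 × 6.5% = $15,569.23. Over-quota duty = $234,013.20 × 33% = $77,224.36.
Line duty = $15,569.23 + $77,224.36 = $92,793.59.
Total = $219,498.45 + $3,618.83 + $92,793.59 = $315,910.87.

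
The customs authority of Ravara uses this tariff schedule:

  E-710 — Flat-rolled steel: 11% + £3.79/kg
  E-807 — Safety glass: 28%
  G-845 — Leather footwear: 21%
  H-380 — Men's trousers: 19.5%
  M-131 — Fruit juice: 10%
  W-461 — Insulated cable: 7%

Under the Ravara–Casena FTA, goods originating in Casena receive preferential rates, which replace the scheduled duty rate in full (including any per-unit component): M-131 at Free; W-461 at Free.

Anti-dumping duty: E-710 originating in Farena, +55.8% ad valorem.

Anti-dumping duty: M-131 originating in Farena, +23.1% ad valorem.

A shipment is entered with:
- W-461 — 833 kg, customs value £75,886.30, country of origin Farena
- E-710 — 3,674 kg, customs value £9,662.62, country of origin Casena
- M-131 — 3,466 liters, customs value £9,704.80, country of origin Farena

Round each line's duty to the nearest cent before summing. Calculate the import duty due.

Line 1 (W-461, Farena, 833 kg, £75,886.30):
Base rate for W-461 is 7%.
W-461 has an FTA preferential rate, but origin Farena is not Casena; base rate stands.
Duty = £75,886.30 × 7% = £5,312.04.
Line 2 (E-710, Casena, 3,674 kg, £9,662.62):
Base rate for E-710 is 11% + £3.79/kg.
Origin Casena is the FTA partner but E-710 is not on the preference list; base rate stands.
The additional-duty order on E-710 targets Farena, not Casena; it does not apply.
Duty = £9,662.62 × 11% + 3,674 × £3.79 = £14,987.35.
Line 3 (M-131, Farena, 3,466 liters, £9,704.80):
Base rate for M-131 is 10%.
M-131 has an FTA preferential rate, but origin Farena is not Casena; base rate stands.
Additional duty on M-131 from Farena: +23.1%. Applied ad valorem rate: 10% + 23.1% = 33.1%.
Duty = £9,704.80 × 33.1% = £3,212.29.
Total = £5,312.04 + £14,987.35 + £3,212.29 = £23,511.68.

£23,511.68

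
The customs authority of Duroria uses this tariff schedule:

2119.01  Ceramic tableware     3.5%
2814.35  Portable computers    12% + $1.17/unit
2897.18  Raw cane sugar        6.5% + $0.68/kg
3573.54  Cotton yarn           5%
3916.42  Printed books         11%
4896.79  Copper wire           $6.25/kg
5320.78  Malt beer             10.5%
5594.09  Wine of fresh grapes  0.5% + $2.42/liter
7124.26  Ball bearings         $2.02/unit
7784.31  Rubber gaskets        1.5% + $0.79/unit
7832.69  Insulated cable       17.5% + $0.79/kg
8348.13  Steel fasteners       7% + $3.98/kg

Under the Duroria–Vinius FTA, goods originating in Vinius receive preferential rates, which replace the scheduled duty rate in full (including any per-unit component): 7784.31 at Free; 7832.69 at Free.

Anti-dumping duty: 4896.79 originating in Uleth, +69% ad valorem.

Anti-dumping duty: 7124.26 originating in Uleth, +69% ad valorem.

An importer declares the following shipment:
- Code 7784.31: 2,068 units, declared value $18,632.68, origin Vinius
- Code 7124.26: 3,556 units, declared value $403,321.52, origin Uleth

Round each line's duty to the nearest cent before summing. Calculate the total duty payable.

Line 1 (7784.31, Vinius, 2,068 units, $18,632.68):
Base rate for 7784.31 is 1.5% + $0.79/unit.
Origin Vinius qualifies under the Duroria–Vinius agreement and 7784.31 is covered: preferential rate Free applies instead.
Duty = $18,632.68 × 0% = $0.00.
Line 2 (7124.26, Uleth, 3,556 units, $403,321.52):
Base rate for 7124.26 is $2.02/unit.
Additional duty on 7124.26 from Uleth: +69% ad valorem. Applied ad valorem rate = 69%.
Duty = $403,321.52 × 69% + 3,556 × $2.02 = $285,474.97.
Total = $0.00 + $285,474.97 = $285,474.97.

$285,474.97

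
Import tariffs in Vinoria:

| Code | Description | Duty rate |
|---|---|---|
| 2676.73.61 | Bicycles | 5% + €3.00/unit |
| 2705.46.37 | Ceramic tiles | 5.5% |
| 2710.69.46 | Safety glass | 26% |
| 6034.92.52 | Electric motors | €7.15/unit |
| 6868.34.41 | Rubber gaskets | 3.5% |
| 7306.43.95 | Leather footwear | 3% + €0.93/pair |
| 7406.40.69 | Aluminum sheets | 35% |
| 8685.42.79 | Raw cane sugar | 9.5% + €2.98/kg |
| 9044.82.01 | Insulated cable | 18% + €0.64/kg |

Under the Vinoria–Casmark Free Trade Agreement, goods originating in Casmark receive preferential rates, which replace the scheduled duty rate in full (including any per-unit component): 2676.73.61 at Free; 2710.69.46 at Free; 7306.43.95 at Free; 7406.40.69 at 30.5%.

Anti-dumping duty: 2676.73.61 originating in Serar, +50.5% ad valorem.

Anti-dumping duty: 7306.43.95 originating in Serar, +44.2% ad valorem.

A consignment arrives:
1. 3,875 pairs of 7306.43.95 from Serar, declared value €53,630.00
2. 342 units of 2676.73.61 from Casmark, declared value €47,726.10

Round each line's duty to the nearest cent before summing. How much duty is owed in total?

Line 1 (7306.43.95, Serar, 3,875 pairs, €53,630.00):
Base rate for 7306.43.95 is 3% + €0.93/pair.
7306.43.95 has an FTA preferential rate, but origin Serar is not Casmark; base rate stands.
Additional duty on 7306.43.95 from Serar: +44.2%. Applied ad valorem rate: 3% + 44.2% = 47.2%.
Duty = €53,630.00 × 47.2% + 3,875 × €0.93 = €28,917.11.
Line 2 (2676.73.61, Casmark, 342 units, €47,726.10):
Base rate for 2676.73.61 is 5% + €3.00/unit.
Origin Casmark qualifies under the Vinoria–Casmark agreement and 2676.73.61 is covered: preferential rate Free applies instead.
The additional-duty order on 2676.73.61 targets Serar, not Casmark; it does not apply.
Duty = €47,726.10 × 0% = €0.00.
Total = €28,917.11 + €0.00 = €28,917.11.

€28,917.11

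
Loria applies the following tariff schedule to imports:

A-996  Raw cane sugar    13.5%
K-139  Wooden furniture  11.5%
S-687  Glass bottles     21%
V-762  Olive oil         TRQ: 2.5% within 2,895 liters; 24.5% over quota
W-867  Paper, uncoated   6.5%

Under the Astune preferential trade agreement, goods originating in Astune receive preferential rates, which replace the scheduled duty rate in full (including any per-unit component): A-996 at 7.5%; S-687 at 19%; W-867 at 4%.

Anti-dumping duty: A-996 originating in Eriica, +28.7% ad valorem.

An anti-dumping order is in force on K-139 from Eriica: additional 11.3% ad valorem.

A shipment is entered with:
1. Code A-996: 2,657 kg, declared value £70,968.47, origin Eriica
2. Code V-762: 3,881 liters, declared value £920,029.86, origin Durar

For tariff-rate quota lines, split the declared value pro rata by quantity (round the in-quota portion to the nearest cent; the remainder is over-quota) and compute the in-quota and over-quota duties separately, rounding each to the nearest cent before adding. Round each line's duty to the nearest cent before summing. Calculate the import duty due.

£104,372.49

Line 1 (A-996, Eriica, 2,657 kg, £70,968.47):
Base rate for A-996 is 13.5%.
A-996 has an FTA preferential rate, but origin Eriica is not Astune; base rate stands.
Additional duty on A-996 from Eriica: +28.7%. Applied ad valorem rate: 13.5% + 28.7% = 42.2%.
Duty = £70,968.47 × 42.2% = £29,948.69.
Line 2 (V-762, Durar, 3,881 liters, £920,029.86):
Code V-762 is under a tariff-rate quota (threshold 2,895 liters). In-quota: 2,895 liters at 2.5%; over-quota: 986 liters at 24.5%.
Pro-rata value split: in-quota = £920,029.86 × 2,895/3,881 = £686,288.70; over-quota = £920,029.86 − £686,288.70 = £233,741.16.
In-quota duty = £686,288.70 × 2.5% = £17,157.22. Over-quota duty = £233,741.16 × 24.5% = £57,266.58.
Line duty = £17,157.22 + £57,266.58 = £74,423.80.
Total = £29,948.69 + £74,423.80 = £104,372.49.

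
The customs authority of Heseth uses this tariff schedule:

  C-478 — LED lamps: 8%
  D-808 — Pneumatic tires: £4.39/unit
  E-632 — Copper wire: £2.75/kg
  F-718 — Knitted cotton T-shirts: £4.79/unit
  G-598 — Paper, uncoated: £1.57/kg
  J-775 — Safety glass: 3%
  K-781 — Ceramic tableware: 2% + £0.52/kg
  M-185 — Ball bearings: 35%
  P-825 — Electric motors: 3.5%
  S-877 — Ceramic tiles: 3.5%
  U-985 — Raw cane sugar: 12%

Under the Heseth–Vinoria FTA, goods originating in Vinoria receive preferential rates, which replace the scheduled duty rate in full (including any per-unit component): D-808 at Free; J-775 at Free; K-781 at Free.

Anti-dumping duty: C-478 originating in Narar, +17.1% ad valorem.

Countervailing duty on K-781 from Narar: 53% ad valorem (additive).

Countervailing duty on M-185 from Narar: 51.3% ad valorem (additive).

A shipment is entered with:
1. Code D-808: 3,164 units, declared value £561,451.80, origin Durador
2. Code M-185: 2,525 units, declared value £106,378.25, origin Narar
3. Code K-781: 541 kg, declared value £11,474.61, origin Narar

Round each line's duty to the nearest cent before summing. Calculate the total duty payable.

£112,286.75

Line 1 (D-808, Durador, 3,164 units, £561,451.80):
Base rate for D-808 is £4.39/unit.
D-808 has an FTA preferential rate, but origin Durador is not Vinoria; base rate stands.
Duty = 3,164 × £4.39 = £13,889.96.
Line 2 (M-185, Narar, 2,525 units, £106,378.25):
Base rate for M-185 is 35%.
Additional duty on M-185 from Narar: +51.3%. Applied ad valorem rate: 35% + 51.3% = 86.3%.
Duty = £106,378.25 × 86.3% = £91,804.43.
Line 3 (K-781, Narar, 541 kg, £11,474.61):
Base rate for K-781 is 2% + £0.52/kg.
K-781 has an FTA preferential rate, but origin Narar is not Vinoria; base rate stands.
Additional duty on K-781 from Narar: +53%. Applied ad valorem rate: 2% + 53% = 55%.
Duty = £11,474.61 × 55% + 541 × £0.52 = £6,592.36.
Total = £13,889.96 + £91,804.43 + £6,592.36 = £112,286.75.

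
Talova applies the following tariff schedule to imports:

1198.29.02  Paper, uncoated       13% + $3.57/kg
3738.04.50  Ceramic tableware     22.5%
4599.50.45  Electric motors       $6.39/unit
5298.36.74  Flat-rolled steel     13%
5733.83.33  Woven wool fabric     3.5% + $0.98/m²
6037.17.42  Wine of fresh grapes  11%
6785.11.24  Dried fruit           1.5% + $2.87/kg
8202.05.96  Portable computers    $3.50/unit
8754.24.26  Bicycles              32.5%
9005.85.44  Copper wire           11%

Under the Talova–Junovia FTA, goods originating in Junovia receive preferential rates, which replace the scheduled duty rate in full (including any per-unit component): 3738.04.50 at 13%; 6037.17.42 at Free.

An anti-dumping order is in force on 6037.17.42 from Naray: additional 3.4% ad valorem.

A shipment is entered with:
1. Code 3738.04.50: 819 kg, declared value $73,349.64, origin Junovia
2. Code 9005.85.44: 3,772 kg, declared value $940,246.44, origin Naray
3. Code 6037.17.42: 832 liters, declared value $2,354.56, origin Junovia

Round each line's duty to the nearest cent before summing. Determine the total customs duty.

$112,962.56

Line 1 (3738.04.50, Junovia, 819 kg, $73,349.64):
Base rate for 3738.04.50 is 22.5%.
Origin Junovia qualifies under the Talova–Junovia agreement and 3738.04.50 is covered: preferential rate 13% applies instead.
Duty = $73,349.64 × 13% = $9,535.45.
Line 2 (9005.85.44, Naray, 3,772 kg, $940,246.44):
Base rate for 9005.85.44 is 11%.
Duty = $940,246.44 × 11% = $103,427.11.
Line 3 (6037.17.42, Junovia, 832 liters, $2,354.56):
Base rate for 6037.17.42 is 11%.
Origin Junovia qualifies under the Talova–Junovia agreement and 6037.17.42 is covered: preferential rate Free applies instead.
The additional-duty order on 6037.17.42 targets Naray, not Junovia; it does not apply.
Duty = $2,354.56 × 0% = $0.00.
Total = $9,535.45 + $103,427.11 + $0.00 = $112,962.56.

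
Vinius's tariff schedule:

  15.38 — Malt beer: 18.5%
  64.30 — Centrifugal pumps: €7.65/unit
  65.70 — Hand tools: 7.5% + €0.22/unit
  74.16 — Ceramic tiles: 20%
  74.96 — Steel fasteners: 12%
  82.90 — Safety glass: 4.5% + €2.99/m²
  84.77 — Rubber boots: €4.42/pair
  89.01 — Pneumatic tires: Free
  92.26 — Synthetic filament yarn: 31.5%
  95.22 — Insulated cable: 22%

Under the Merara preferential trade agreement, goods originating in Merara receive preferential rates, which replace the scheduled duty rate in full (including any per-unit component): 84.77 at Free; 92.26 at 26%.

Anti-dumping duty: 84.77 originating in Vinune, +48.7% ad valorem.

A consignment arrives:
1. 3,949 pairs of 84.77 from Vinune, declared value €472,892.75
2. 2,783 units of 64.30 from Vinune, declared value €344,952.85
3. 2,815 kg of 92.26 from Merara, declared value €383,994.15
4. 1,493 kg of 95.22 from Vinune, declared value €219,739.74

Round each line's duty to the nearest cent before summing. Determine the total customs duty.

Line 1 (84.77, Vinune, 3,949 pairs, €472,892.75):
Base rate for 84.77 is €4.42/pair.
84.77 has an FTA preferential rate, but origin Vinune is not Merara; base rate stands.
Additional duty on 84.77 from Vinune: +48.7% ad valorem. Applied ad valorem rate = 48.7%.
Duty = €472,892.75 × 48.7% + 3,949 × €4.42 = €247,753.35.
Line 2 (64.30, Vinune, 2,783 units, €344,952.85):
Base rate for 64.30 is €7.65/unit.
Duty = 2,783 × €7.65 = €21,289.95.
Line 3 (92.26, Merara, 2,815 kg, €383,994.15):
Base rate for 92.26 is 31.5%.
Origin Merara qualifies under the Vinius–Merara agreement and 92.26 is covered: preferential rate 26% applies instead.
Duty = €383,994.15 × 26% = €99,838.48.
Line 4 (95.22, Vinune, 1,493 kg, €219,739.74):
Base rate for 95.22 is 22%.
Duty = €219,739.74 × 22% = €48,342.74.
Total = €247,753.35 + €21,289.95 + €99,838.48 + €48,342.74 = €417,224.52.

€417,224.52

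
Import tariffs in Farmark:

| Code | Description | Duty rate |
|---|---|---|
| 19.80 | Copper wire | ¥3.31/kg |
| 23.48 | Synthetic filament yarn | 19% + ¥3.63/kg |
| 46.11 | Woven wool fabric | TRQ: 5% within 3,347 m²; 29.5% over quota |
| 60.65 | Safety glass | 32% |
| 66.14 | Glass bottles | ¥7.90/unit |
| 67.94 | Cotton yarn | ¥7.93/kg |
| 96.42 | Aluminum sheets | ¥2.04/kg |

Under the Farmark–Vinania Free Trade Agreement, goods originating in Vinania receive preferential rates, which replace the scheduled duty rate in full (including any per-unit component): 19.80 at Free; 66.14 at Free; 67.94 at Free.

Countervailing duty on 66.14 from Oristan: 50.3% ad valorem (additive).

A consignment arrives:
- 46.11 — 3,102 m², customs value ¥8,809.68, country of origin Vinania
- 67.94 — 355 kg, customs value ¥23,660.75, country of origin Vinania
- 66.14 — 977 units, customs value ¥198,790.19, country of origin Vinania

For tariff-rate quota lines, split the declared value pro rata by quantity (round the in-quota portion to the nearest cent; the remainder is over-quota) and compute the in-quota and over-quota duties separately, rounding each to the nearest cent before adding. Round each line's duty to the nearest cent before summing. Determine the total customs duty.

¥440.48

Line 1 (46.11, Vinania, 3,102 m², ¥8,809.68):
Code 46.11 is under a tariff-rate quota (threshold 3,347 m²). Quantity 3,102 m² is within the quota, so the in-quota rate 5% applies to the full value.
Duty = ¥8,809.68 × 5% = ¥440.48.
Line 2 (67.94, Vinania, 355 kg, ¥23,660.75):
Base rate for 67.94 is ¥7.93/kg.
Origin Vinania qualifies under the Farmark–Vinania agreement and 67.94 is covered: preferential rate Free applies instead.
Duty = ¥23,660.75 × 0% = ¥0.00.
Line 3 (66.14, Vinania, 977 units, ¥198,790.19):
Base rate for 66.14 is ¥7.90/unit.
Origin Vinania qualifies under the Farmark–Vinania agreement and 66.14 is covered: preferential rate Free applies instead.
The additional-duty order on 66.14 targets Oristan, not Vinania; it does not apply.
Duty = ¥198,790.19 × 0% = ¥0.00.
Total = ¥440.48 + ¥0.00 + ¥0.00 = ¥440.48.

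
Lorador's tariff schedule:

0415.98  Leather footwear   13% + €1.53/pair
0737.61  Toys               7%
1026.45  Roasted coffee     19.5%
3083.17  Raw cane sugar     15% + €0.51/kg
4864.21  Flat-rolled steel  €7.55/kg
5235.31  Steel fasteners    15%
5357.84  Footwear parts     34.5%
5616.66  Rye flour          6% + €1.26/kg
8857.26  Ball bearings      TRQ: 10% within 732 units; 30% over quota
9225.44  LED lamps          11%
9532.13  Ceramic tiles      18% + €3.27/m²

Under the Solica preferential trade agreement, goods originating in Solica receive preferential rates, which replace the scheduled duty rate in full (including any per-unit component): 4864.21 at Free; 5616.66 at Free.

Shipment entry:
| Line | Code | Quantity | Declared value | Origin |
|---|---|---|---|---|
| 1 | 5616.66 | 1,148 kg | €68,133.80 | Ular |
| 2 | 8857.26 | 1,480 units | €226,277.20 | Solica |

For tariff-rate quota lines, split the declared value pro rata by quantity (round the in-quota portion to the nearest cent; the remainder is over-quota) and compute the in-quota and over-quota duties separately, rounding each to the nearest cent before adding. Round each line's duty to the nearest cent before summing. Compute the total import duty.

€51,034.58

Line 1 (5616.66, Ular, 1,148 kg, €68,133.80):
Base rate for 5616.66 is 6% + €1.26/kg.
5616.66 has an FTA preferential rate, but origin Ular is not Solica; base rate stands.
Duty = €68,133.80 × 6% + 1,148 × €1.26 = €5,534.51.
Line 2 (8857.26, Solica, 1,480 units, €226,277.20):
Code 8857.26 is under a tariff-rate quota (threshold 732 units). In-quota: 732 units at 10%; over-quota: 748 units at 30%.
Pro-rata value split: in-quota = €226,277.20 × 732/1,480 = €111,915.48; over-quota = €226,277.20 − €111,915.48 = €114,361.72.
In-quota duty = €111,915.48 × 10% = €11,191.55. Over-quota duty = €114,361.72 × 30% = €34,308.52.
Line duty = €11,191.55 + €34,308.52 = €45,500.07.
Total = €5,534.51 + €45,500.07 = €51,034.58.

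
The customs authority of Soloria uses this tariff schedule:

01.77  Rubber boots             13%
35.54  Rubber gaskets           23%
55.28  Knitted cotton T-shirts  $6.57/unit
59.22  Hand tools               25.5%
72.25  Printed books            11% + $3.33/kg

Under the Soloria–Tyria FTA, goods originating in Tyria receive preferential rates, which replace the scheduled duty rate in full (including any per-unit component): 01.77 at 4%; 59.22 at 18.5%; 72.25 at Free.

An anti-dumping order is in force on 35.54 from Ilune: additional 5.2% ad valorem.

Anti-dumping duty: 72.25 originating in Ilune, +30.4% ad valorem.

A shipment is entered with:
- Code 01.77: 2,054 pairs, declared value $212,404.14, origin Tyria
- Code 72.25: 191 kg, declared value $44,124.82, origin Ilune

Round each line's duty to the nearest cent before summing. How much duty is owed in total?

Line 1 (01.77, Tyria, 2,054 pairs, $212,404.14):
Base rate for 01.77 is 13%.
Origin Tyria qualifies under the Soloria–Tyria agreement and 01.77 is covered: preferential rate 4% applies instead.
Duty = $212,404.14 × 4% = $8,496.17.
Line 2 (72.25, Ilune, 191 kg, $44,124.82):
Base rate for 72.25 is 11% + $3.33/kg.
72.25 has an FTA preferential rate, but origin Ilune is not Tyria; base rate stands.
Additional duty on 72.25 from Ilune: +30.4%. Applied ad valorem rate: 11% + 30.4% = 41.4%.
Duty = $44,124.82 × 41.4% + 191 × $3.33 = $18,903.71.
Total = $8,496.17 + $18,903.71 = $27,399.88.

$27,399.88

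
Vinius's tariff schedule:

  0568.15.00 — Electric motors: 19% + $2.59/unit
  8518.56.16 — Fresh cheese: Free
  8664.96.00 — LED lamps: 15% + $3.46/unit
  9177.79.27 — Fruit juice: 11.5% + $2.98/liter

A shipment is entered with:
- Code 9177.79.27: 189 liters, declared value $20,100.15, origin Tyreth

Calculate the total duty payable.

Line 1 (9177.79.27, Tyreth, 189 liters, $20,100.15):
Base rate for 9177.79.27 is 11.5% + $2.98/liter.
Duty = $20,100.15 × 11.5% + 189 × $2.98 = $2,874.74.

$2,874.74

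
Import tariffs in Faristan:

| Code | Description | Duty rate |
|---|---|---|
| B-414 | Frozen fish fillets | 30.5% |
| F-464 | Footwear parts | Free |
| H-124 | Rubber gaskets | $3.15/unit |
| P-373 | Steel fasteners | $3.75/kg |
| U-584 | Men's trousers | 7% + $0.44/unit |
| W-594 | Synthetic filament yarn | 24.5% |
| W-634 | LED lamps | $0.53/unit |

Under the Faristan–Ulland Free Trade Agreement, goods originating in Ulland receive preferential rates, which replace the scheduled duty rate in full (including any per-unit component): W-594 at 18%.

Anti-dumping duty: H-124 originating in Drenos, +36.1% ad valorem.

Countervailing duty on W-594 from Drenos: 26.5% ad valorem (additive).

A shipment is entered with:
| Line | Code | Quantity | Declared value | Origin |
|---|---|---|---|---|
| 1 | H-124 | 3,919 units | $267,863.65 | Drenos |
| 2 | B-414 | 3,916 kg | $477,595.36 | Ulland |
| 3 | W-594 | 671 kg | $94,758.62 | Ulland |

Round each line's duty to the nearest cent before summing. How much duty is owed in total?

$271,766.76

Line 1 (H-124, Drenos, 3,919 units, $267,863.65):
Base rate for H-124 is $3.15/unit.
Additional duty on H-124 from Drenos: +36.1% ad valorem. Applied ad valorem rate = 36.1%.
Duty = $267,863.65 × 36.1% + 3,919 × $3.15 = $109,043.63.
Line 2 (B-414, Ulland, 3,916 kg, $477,595.36):
Base rate for B-414 is 30.5%.
Origin Ulland is the FTA partner but B-414 is not on the preference list; base rate stands.
Duty = $477,595.36 × 30.5% = $145,666.58.
Line 3 (W-594, Ulland, 671 kg, $94,758.62):
Base rate for W-594 is 24.5%.
Origin Ulland qualifies under the Faristan–Ulland agreement and W-594 is covered: preferential rate 18% applies instead.
The additional-duty order on W-594 targets Drenos, not Ulland; it does not apply.
Duty = $94,758.62 × 18% = $17,056.55.
Total = $109,043.63 + $145,666.58 + $17,056.55 = $271,766.76.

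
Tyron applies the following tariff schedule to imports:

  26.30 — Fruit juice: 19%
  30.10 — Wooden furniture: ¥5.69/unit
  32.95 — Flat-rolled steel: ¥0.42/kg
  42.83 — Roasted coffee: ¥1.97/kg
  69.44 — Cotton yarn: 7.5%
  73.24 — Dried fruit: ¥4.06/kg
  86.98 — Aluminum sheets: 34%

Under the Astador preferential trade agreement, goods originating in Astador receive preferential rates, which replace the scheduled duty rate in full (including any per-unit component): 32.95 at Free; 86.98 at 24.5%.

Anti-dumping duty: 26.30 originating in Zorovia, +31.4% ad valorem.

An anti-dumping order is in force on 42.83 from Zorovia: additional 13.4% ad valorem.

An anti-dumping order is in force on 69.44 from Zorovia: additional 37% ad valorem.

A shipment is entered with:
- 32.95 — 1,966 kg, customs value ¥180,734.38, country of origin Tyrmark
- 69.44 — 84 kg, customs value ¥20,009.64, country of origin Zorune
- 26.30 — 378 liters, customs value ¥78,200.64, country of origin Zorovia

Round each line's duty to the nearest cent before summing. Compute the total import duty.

¥41,739.56

Line 1 (32.95, Tyrmark, 1,966 kg, ¥180,734.38):
Base rate for 32.95 is ¥0.42/kg.
32.95 has an FTA preferential rate, but origin Tyrmark is not Astador; base rate stands.
Duty = 1,966 × ¥0.42 = ¥825.72.
Line 2 (69.44, Zorune, 84 kg, ¥20,009.64):
Base rate for 69.44 is 7.5%.
The additional-duty order on 69.44 targets Zorovia, not Zorune; it does not apply.
Duty = ¥20,009.64 × 7.5% = ¥1,500.72.
Line 3 (26.30, Zorovia, 378 liters, ¥78,200.64):
Base rate for 26.30 is 19%.
Additional duty on 26.30 from Zorovia: +31.4%. Applied ad valorem rate: 19% + 31.4% = 50.4%.
Duty = ¥78,200.64 × 50.4% = ¥39,413.12.
Total = ¥825.72 + ¥1,500.72 + ¥39,413.12 = ¥41,739.56.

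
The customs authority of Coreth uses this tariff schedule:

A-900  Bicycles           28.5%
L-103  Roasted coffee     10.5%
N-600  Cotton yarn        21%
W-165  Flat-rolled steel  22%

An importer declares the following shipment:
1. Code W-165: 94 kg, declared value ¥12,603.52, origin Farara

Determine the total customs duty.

¥2,772.77

Line 1 (W-165, Farara, 94 kg, ¥12,603.52):
Base rate for W-165 is 22%.
Duty = ¥12,603.52 × 22% = ¥2,772.77.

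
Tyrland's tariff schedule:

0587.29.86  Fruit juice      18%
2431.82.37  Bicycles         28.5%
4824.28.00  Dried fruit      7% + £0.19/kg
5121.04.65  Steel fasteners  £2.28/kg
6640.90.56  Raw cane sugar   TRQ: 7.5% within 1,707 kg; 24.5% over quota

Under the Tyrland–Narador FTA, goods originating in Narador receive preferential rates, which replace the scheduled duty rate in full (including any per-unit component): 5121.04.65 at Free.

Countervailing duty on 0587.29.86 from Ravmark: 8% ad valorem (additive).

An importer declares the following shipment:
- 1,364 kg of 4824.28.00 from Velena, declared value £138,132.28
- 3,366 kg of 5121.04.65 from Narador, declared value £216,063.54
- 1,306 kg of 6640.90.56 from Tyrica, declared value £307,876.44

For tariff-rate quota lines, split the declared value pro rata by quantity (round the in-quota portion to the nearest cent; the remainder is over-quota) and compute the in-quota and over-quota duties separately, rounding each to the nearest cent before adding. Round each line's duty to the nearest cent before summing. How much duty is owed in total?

Line 1 (4824.28.00, Velena, 1,364 kg, £138,132.28):
Base rate for 4824.28.00 is 7% + £0.19/kg.
Duty = £138,132.28 × 7% + 1,364 × £0.19 = £9,928.42.
Line 2 (5121.04.65, Narador, 3,366 kg, £216,063.54):
Base rate for 5121.04.65 is £2.28/kg.
Origin Narador qualifies under the Tyrland–Narador agreement and 5121.04.65 is covered: preferential rate Free applies instead.
Duty = £216,063.54 × 0% = £0.00.
Line 3 (6640.90.56, Tyrica, 1,306 kg, £307,876.44):
Code 6640.90.56 is under a tariff-rate quota (threshold 1,707 kg). Quantity 1,306 kg is within the quota, so the in-quota rate 7.5% applies to the full value.
Duty = £307,876.44 × 7.5% = £23,090.73.
Total = £9,928.42 + £0.00 + £23,090.73 = £33,019.15.

£33,019.15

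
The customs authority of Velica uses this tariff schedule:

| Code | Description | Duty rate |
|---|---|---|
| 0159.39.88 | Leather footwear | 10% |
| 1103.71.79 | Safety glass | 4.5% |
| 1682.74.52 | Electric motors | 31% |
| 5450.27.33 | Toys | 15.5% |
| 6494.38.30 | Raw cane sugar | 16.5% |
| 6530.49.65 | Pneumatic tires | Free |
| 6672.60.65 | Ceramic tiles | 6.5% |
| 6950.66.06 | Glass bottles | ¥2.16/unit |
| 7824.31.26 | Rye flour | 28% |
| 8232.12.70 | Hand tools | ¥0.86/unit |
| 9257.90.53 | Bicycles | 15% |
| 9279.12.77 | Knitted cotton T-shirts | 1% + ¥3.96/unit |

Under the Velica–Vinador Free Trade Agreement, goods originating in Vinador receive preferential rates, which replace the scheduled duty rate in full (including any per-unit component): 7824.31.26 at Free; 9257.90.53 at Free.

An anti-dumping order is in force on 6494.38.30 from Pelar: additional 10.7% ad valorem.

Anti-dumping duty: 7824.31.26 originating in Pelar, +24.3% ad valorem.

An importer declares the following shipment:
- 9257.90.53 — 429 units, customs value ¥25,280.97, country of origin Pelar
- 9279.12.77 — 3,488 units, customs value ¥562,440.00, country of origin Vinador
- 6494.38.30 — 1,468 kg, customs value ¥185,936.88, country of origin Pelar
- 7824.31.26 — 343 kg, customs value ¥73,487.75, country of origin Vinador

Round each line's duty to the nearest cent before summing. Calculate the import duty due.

¥73,803.86

Line 1 (9257.90.53, Pelar, 429 units, ¥25,280.97):
Base rate for 9257.90.53 is 15%.
9257.90.53 has an FTA preferential rate, but origin Pelar is not Vinador; base rate stands.
Duty = ¥25,280.97 × 15% = ¥3,792.15.
Line 2 (9279.12.77, Vinador, 3,488 units, ¥562,440.00):
Base rate for 9279.12.77 is 1% + ¥3.96/unit.
Origin Vinador is the FTA partner but 9279.12.77 is not on the preference list; base rate stands.
Duty = ¥562,440.00 × 1% + 3,488 × ¥3.96 = ¥19,436.88.
Line 3 (6494.38.30, Pelar, 1,468 kg, ¥185,936.88):
Base rate for 6494.38.30 is 16.5%.
Additional duty on 6494.38.30 from Pelar: +10.7%. Applied ad valorem rate: 16.5% + 10.7% = 27.2%.
Duty = ¥185,936.88 × 27.2% = ¥50,574.83.
Line 4 (7824.31.26, Vinador, 343 kg, ¥73,487.75):
Base rate for 7824.31.26 is 28%.
Origin Vinador qualifies under the Velica–Vinador agreement and 7824.31.26 is covered: preferential rate Free applies instead.
The additional-duty order on 7824.31.26 targets Pelar, not Vinador; it does not apply.
Duty = ¥73,487.75 × 0% = ¥0.00.
Total = ¥3,792.15 + ¥19,436.88 + ¥50,574.83 + ¥0.00 = ¥73,803.86.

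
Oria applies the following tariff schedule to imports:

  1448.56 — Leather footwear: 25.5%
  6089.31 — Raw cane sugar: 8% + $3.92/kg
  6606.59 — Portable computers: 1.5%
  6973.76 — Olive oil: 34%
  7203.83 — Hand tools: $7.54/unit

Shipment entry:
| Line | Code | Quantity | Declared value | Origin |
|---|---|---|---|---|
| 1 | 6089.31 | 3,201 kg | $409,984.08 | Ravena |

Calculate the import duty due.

$45,346.65

Line 1 (6089.31, Ravena, 3,201 kg, $409,984.08):
Base rate for 6089.31 is 8% + $3.92/kg.
Duty = $409,984.08 × 8% + 3,201 × $3.92 = $45,346.65.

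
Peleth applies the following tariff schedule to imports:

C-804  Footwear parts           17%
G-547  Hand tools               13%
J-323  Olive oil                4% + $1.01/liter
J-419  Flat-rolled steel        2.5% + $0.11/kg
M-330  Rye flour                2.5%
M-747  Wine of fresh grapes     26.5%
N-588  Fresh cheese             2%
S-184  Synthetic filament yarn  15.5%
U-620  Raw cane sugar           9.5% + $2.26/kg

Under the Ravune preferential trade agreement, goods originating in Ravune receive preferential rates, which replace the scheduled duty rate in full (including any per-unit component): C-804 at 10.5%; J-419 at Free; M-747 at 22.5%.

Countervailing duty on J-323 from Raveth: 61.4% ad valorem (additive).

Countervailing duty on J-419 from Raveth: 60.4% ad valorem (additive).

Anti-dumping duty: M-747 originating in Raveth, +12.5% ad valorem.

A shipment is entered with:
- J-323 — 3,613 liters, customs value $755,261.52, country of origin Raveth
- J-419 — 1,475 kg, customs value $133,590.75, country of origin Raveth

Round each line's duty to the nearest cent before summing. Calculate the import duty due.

Line 1 (J-323, Raveth, 3,613 liters, $755,261.52):
Base rate for J-323 is 4% + $1.01/liter.
Additional duty on J-323 from Raveth: +61.4%. Applied ad valorem rate: 4% + 61.4% = 65.4%.
Duty = $755,261.52 × 65.4% + 3,613 × $1.01 = $497,590.16.
Line 2 (J-419, Raveth, 1,475 kg, $133,590.75):
Base rate for J-419 is 2.5% + $0.11/kg.
J-419 has an FTA preferential rate, but origin Raveth is not Ravune; base rate stands.
Additional duty on J-419 from Raveth: +60.4%. Applied ad valorem rate: 2.5% + 60.4% = 62.9%.
Duty = $133,590.75 × 62.9% + 1,475 × $0.11 = $84,190.83.
Total = $497,590.16 + $84,190.83 = $581,780.99.

$581,780.99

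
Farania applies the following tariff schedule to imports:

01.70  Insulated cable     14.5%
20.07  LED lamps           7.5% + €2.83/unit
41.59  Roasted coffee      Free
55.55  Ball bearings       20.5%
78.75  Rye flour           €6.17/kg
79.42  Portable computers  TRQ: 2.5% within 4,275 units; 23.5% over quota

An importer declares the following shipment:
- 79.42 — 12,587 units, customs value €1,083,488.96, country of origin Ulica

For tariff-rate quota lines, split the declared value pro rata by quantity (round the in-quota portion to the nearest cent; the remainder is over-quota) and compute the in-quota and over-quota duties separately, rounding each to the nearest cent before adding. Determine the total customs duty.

Line 1 (79.42, Ulica, 12,587 units, €1,083,488.96):
Code 79.42 is under a tariff-rate quota (threshold 4,275 units). In-quota: 4,275 units at 2.5%; over-quota: 8,312 units at 23.5%.
Pro-rata value split: in-quota = €1,083,488.96 × 4,275/12,587 = €367,992.00; over-quota = €1,083,488.96 − €367,992.00 = €715,496.96.
In-quota duty = €367,992.00 × 2.5% = €9,199.80. Over-quota duty = €715,496.96 × 23.5% = €168,141.79.
Line duty = €9,199.80 + €168,141.79 = €177,341.59.

€177,341.59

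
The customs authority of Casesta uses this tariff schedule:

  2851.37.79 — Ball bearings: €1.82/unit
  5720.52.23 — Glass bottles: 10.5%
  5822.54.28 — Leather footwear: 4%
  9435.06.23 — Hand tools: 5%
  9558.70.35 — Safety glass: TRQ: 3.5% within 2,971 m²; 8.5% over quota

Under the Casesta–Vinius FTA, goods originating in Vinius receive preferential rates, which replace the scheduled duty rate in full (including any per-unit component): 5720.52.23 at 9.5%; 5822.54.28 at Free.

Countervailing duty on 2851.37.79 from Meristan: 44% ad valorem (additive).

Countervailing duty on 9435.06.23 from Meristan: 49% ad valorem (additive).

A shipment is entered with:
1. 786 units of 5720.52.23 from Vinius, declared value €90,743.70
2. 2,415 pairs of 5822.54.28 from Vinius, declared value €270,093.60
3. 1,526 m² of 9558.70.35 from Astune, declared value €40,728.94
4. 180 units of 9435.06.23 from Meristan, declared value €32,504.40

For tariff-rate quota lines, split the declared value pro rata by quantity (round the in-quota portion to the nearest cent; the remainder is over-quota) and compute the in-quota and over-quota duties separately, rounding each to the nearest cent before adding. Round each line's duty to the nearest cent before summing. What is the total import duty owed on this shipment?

€27,598.54

Line 1 (5720.52.23, Vinius, 786 units, €90,743.70):
Base rate for 5720.52.23 is 10.5%.
Origin Vinius qualifies under the Casesta–Vinius agreement and 5720.52.23 is covered: preferential rate 9.5% applies instead.
Duty = €90,743.70 × 9.5% = €8,620.65.
Line 2 (5822.54.28, Vinius, 2,415 pairs, €270,093.60):
Base rate for 5822.54.28 is 4%.
Origin Vinius qualifies under the Casesta–Vinius agreement and 5822.54.28 is covered: preferential rate Free applies instead.
Duty = €270,093.60 × 0% = €0.00.
Line 3 (9558.70.35, Astune, 1,526 m², €40,728.94):
Code 9558.70.35 is under a tariff-rate quota (threshold 2,971 m²). Quantity 1,526 m² is within the quota, so the in-quota rate 3.5% applies to the full value.
Duty = €40,728.94 × 3.5% = €1,425.51.
Line 4 (9435.06.23, Meristan, 180 units, €32,504.40):
Base rate for 9435.06.23 is 5%.
Additional duty on 9435.06.23 from Meristan: +49%. Applied ad valorem rate: 5% + 49% = 54%.
Duty = €32,504.40 × 54% = €17,552.38.
Total = €8,620.65 + €0.00 + €1,425.51 + €17,552.38 = €27,598.54.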